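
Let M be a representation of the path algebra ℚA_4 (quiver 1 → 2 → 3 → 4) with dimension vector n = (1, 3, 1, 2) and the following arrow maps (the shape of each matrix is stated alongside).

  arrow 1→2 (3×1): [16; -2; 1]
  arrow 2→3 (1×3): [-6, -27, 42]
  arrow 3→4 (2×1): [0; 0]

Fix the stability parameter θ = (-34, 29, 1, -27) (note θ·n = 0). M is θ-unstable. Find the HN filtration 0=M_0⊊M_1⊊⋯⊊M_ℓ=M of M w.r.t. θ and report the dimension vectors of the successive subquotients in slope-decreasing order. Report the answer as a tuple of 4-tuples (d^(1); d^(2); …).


Interval decomposition of M: I[1,2], I[2,2], I[2,3], I[4,4]^2.
HN type (ℓ=4): μ^(1)=29; μ^(2)=15; μ^(3)=-27; μ^(4)=-34

((0, 2, 0, 0); (0, 1, 1, 0); (0, 0, 0, 2); (1, 0, 0, 0))


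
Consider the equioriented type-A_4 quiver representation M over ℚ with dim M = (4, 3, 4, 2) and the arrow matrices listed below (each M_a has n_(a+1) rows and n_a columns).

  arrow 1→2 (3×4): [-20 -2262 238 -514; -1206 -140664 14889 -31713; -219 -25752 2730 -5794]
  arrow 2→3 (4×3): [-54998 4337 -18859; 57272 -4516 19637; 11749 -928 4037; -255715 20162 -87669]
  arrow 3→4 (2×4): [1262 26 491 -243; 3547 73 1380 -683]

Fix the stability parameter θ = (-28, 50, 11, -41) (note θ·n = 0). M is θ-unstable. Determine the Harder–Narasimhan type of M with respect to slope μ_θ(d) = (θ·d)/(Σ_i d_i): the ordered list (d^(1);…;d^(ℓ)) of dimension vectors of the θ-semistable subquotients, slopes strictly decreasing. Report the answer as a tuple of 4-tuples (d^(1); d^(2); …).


Via rank(M_{q-1}∘⋯∘M_p): M ≅ I[1,1], I[1,3], I[1,4]^2, I[3,3].
μ_θ-semistable layers: μ^(1)=61/2; μ^(2)=11; μ^(3)=20/3; μ^(4)=-28

((0, 1, 1, 0); (0, 0, 1, 0); (0, 2, 2, 2); (4, 0, 0, 0))


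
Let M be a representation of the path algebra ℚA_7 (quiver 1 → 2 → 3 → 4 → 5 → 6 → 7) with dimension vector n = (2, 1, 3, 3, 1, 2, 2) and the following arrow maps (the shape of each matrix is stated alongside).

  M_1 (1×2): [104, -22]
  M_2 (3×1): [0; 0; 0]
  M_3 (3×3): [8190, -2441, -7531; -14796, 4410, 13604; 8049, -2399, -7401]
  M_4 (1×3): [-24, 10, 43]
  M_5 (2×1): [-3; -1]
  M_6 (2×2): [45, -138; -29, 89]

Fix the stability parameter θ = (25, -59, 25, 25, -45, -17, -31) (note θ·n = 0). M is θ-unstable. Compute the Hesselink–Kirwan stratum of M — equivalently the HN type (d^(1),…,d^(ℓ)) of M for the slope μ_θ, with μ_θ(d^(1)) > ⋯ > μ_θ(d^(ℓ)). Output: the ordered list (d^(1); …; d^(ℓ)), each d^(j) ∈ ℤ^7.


Via rank(M_{q-1}∘⋯∘M_p): M ≅ I[1,1], I[1,2], I[3,4]^2, I[3,7], I[6,7].
μ_θ-semistable layers: μ^(1)=25; μ^(2)=-43/5; μ^(3)=-17; μ^(4)=-24

((1, 0, 2, 2, 0, 0, 0); (0, 0, 1, 1, 1, 1, 1); (1, 1, 0, 0, 0, 0, 0); (0, 0, 0, 0, 0, 1, 1))


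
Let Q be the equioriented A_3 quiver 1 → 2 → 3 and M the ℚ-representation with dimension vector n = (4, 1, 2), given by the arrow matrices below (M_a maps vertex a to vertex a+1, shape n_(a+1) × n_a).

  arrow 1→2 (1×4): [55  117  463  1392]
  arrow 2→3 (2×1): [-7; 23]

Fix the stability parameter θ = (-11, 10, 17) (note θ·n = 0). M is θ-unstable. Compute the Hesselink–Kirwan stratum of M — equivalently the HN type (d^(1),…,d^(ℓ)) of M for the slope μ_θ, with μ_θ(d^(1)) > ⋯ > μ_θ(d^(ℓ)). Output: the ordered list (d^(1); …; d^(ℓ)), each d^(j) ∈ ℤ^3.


Via rank(M_{q-1}∘⋯∘M_p): M ≅ I[1,1]^3, I[1,3], I[3,3].
μ_θ-semistable layers: μ^(1)=17; μ^(2)=10; μ^(3)=-11

((0, 0, 2); (0, 1, 0); (4, 0, 0))


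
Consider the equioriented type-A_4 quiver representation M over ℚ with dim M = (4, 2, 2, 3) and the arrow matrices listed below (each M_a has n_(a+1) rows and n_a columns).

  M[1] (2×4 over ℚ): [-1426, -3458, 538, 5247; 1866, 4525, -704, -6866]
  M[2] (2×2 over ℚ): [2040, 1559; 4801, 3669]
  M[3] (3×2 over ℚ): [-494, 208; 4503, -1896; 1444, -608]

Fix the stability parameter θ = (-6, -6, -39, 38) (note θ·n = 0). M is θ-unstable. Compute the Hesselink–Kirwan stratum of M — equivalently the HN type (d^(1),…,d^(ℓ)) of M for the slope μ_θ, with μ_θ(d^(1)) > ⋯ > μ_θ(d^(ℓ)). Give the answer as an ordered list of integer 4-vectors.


Barcode: M ≅ I[1,1]^2, I[1,3], I[1,4], I[4,4]^2. HN layers by μ_θ (3 steps, strictly decreasing):
  μ^(1)=38; μ^(2)=-6; μ^(3)=-17

((0, 0, 0, 3); (2, 0, 0, 0); (2, 2, 2, 0))


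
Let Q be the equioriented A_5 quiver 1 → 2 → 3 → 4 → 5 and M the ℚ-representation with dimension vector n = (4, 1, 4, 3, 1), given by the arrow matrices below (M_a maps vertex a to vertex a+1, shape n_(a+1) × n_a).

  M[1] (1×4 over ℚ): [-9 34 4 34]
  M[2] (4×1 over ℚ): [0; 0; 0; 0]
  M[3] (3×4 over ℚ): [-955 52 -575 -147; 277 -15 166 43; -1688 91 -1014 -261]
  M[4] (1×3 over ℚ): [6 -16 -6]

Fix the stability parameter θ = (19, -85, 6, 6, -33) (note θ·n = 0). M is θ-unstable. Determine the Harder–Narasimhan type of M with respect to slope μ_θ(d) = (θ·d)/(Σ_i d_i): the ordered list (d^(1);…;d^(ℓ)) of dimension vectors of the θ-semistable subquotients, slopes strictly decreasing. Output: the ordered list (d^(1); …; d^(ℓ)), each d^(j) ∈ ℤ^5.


Interval decomposition of M: I[1,1]^3, I[1,2], I[3,3], I[3,4]^2, I[3,5].
HN type (ℓ=4): μ^(1)=19; μ^(2)=6; μ^(3)=-7; μ^(4)=-33

((3, 0, 0, 0, 0); (0, 0, 3, 2, 0); (0, 0, 1, 1, 1); (1, 1, 0, 0, 0))


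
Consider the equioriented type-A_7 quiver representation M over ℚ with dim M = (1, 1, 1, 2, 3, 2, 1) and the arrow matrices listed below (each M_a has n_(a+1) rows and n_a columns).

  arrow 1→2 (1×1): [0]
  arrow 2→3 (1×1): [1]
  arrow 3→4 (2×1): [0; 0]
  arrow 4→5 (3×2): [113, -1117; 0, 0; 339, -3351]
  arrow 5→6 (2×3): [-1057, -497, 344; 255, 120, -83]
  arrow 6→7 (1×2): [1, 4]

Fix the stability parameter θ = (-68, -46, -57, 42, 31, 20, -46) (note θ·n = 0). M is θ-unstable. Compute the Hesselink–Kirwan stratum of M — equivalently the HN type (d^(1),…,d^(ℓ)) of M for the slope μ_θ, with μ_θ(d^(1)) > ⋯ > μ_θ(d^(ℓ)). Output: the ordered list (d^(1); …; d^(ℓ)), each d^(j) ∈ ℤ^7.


Via rank(M_{q-1}∘⋯∘M_p): M ≅ I[1,1], I[2,3], I[4,4], I[4,7], I[5,5], I[5,6].
μ_θ-semistable layers: μ^(1)=42; μ^(2)=31; μ^(3)=51/2; μ^(4)=47/4; μ^(5)=-103/2; μ^(6)=-68

((0, 0, 0, 1, 0, 0, 0); (0, 0, 0, 0, 1, 0, 0); (0, 0, 0, 0, 1, 1, 0); (0, 0, 0, 1, 1, 1, 1); (0, 1, 1, 0, 0, 0, 0); (1, 0, 0, 0, 0, 0, 0))


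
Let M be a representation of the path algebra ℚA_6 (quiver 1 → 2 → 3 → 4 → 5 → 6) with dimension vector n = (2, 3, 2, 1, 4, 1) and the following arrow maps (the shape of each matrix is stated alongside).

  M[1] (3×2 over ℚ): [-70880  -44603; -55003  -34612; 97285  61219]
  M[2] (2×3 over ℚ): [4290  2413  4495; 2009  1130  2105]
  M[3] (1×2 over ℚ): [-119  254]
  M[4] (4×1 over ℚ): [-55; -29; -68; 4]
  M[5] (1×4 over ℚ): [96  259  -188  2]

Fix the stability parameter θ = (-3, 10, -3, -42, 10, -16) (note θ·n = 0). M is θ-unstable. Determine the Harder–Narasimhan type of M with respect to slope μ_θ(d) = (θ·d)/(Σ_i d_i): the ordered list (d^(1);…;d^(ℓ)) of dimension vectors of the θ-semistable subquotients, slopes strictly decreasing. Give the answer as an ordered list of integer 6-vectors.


Via rank(M_{q-1}∘⋯∘M_p): M ≅ I[1,3], I[1,6], I[2,2], I[5,5]^3.
μ_θ-semistable layers: μ^(1)=10; μ^(2)=7/2; μ^(3)=-3; μ^(4)=-19/2

((0, 1, 0, 0, 3, 0); (0, 1, 1, 0, 0, 0); (1, 0, 0, 0, 1, 1); (1, 1, 1, 1, 0, 0))


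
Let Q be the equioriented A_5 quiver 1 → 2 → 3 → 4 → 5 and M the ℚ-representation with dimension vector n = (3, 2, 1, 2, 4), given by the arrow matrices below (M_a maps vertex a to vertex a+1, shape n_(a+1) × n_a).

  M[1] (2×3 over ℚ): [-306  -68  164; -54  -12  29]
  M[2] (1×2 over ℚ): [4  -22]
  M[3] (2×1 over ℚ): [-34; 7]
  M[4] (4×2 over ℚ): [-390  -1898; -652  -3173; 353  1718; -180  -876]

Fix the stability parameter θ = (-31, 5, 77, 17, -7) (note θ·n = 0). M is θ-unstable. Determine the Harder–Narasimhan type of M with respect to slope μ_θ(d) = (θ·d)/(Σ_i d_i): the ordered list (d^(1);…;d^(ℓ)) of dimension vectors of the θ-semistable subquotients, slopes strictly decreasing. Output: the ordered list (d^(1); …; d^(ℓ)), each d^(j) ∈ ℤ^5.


Interval decomposition of M: I[1,1], I[1,2], I[1,5], I[4,5], I[5,5]^2.
HN type (ℓ=4): μ^(1)=29; μ^(2)=5; μ^(3)=-7; μ^(4)=-31

((0, 0, 1, 1, 1); (0, 2, 0, 1, 1); (0, 0, 0, 0, 2); (3, 0, 0, 0, 0))


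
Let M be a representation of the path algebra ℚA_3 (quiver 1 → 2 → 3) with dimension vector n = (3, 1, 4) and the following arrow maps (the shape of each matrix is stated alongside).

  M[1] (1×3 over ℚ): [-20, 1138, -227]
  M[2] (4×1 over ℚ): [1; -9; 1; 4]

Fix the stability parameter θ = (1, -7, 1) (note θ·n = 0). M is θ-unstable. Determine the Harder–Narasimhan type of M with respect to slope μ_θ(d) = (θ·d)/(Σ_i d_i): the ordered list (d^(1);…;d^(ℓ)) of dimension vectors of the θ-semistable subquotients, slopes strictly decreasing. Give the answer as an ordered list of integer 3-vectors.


Interval decomposition of M: I[1,1]^2, I[1,3], I[3,3]^3.
HN type (ℓ=2): μ^(1)=1; μ^(2)=-3

((2, 0, 4); (1, 1, 0))


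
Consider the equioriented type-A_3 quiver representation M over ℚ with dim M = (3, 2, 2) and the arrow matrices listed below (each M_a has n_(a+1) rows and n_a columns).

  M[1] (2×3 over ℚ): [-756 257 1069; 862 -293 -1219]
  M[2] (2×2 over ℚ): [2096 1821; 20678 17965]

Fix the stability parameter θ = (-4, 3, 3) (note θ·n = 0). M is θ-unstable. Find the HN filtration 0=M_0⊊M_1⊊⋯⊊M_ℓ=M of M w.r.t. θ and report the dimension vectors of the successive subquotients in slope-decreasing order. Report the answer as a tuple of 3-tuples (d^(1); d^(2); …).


Interval decomposition of M: I[1,1], I[1,3]^2.
HN type (ℓ=2): μ^(1)=3; μ^(2)=-4

((0, 2, 2); (3, 0, 0))


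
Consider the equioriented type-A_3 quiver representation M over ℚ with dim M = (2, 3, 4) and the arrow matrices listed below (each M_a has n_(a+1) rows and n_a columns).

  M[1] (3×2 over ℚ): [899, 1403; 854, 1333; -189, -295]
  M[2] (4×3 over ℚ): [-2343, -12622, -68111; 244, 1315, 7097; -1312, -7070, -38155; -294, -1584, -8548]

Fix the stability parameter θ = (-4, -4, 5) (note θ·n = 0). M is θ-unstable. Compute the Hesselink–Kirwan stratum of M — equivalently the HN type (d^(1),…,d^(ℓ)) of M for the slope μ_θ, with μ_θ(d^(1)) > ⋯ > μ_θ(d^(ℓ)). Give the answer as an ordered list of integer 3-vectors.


Via rank(M_{q-1}∘⋯∘M_p): M ≅ I[1,3]^2, I[2,3], I[3,3].
μ_θ-semistable layers: μ^(1)=5; μ^(2)=-4

((0, 0, 4); (2, 3, 0))


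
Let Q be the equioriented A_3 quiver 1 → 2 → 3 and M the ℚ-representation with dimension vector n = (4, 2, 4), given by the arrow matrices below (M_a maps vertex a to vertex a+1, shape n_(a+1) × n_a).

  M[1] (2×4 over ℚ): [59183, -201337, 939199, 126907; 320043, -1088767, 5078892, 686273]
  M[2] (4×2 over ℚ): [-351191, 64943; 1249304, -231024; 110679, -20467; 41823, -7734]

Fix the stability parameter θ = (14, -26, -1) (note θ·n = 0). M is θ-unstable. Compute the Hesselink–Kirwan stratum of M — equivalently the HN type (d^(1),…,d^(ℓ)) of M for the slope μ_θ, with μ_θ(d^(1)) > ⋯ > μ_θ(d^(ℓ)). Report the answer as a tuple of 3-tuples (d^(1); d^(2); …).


Via rank(M_{q-1}∘⋯∘M_p): M ≅ I[1,1]^2, I[1,3]^2, I[3,3]^2.
μ_θ-semistable layers: μ^(1)=14; μ^(2)=-1; μ^(3)=-6

((2, 0, 0); (0, 0, 4); (2, 2, 0))


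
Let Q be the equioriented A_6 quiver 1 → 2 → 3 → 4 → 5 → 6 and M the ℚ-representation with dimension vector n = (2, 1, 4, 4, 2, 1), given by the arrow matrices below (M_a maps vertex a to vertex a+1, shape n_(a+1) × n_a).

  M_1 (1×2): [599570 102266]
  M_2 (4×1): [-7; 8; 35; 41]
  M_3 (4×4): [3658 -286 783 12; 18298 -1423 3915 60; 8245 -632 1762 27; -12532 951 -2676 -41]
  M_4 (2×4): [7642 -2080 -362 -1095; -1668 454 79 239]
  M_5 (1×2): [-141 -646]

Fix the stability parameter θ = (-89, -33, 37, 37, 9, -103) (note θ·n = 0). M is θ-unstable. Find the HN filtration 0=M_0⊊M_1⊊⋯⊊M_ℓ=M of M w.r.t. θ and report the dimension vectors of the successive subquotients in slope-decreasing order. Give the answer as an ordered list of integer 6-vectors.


Interval decomposition of M: I[1,1], I[1,6], I[3,4]^2, I[3,5].
HN type (ℓ=5): μ^(1)=37; μ^(2)=83/3; μ^(3)=-5; μ^(4)=-33; μ^(5)=-89

((0, 0, 2, 2, 0, 0); (0, 0, 1, 1, 1, 0); (0, 0, 1, 1, 1, 1); (0, 1, 0, 0, 0, 0); (2, 0, 0, 0, 0, 0))


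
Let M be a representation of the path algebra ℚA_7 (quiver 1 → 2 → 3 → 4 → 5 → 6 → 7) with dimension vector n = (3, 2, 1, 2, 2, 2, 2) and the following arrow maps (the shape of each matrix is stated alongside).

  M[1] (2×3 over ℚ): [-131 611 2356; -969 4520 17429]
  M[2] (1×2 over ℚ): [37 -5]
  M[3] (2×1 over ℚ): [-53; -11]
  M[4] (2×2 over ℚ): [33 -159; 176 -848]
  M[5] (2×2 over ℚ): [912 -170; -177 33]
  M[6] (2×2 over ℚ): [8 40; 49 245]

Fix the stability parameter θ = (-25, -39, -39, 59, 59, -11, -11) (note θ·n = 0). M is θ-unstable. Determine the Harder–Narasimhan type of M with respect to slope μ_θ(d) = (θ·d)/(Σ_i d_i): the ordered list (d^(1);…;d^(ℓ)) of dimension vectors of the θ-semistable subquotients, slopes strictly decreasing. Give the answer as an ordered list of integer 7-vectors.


Barcode: M ≅ I[1,1], I[1,2], I[1,4], I[4,7], I[5,6], I[7,7]. HN layers by μ_θ (6 steps, strictly decreasing):
  μ^(1)=59; μ^(2)=24; μ^(3)=-11; μ^(4)=-25; μ^(5)=-32; μ^(6)=-103/3

((0, 0, 0, 1, 0, 0, 0); (0, 0, 0, 1, 2, 2, 1); (0, 0, 0, 0, 0, 0, 1); (1, 0, 0, 0, 0, 0, 0); (1, 1, 0, 0, 0, 0, 0); (1, 1, 1, 0, 0, 0, 0))


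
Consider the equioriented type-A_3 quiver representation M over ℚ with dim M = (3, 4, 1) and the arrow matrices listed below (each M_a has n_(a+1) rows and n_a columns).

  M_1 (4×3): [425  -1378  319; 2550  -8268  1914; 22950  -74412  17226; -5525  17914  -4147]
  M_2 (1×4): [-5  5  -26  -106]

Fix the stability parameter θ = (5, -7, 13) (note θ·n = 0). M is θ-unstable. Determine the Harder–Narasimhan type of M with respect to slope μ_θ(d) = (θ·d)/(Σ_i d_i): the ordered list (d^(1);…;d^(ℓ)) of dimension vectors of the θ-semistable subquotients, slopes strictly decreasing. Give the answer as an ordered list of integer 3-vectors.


Via rank(M_{q-1}∘⋯∘M_p): M ≅ I[1,1]^2, I[1,3], I[2,2]^3.
μ_θ-semistable layers: μ^(1)=13; μ^(2)=5; μ^(3)=-1; μ^(4)=-7

((0, 0, 1); (2, 0, 0); (1, 1, 0); (0, 3, 0))


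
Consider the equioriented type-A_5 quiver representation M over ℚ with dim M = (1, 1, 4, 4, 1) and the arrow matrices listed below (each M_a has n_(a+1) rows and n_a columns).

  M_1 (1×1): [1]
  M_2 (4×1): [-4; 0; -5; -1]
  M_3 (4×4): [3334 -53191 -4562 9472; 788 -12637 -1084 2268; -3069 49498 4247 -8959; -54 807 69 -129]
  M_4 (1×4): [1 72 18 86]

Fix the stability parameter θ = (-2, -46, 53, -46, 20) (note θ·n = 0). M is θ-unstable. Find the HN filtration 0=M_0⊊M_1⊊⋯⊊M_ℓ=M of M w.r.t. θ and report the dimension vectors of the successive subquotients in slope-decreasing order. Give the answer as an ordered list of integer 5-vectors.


Interval decomposition of M: I[1,5], I[3,4]^3.
HN type (ℓ=3): μ^(1)=20; μ^(2)=7/2; μ^(3)=-24

((0, 0, 0, 0, 1); (0, 0, 4, 4, 0); (1, 1, 0, 0, 0))


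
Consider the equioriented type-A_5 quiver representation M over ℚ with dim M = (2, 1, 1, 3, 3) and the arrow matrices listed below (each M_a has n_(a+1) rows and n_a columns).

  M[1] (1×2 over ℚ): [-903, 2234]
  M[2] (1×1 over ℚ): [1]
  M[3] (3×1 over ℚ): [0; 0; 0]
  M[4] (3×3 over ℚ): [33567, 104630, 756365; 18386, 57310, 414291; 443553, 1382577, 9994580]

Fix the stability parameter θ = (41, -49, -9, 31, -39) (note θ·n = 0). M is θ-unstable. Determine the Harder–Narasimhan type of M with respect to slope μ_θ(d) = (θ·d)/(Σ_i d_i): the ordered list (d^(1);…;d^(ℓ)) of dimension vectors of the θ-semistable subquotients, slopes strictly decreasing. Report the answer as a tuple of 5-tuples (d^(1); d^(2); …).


Interval decomposition of M: I[1,1], I[1,3], I[4,5]^3.
HN type (ℓ=3): μ^(1)=41; μ^(2)=-4; μ^(3)=-17/3

((1, 0, 0, 0, 0); (0, 0, 0, 3, 3); (1, 1, 1, 0, 0))


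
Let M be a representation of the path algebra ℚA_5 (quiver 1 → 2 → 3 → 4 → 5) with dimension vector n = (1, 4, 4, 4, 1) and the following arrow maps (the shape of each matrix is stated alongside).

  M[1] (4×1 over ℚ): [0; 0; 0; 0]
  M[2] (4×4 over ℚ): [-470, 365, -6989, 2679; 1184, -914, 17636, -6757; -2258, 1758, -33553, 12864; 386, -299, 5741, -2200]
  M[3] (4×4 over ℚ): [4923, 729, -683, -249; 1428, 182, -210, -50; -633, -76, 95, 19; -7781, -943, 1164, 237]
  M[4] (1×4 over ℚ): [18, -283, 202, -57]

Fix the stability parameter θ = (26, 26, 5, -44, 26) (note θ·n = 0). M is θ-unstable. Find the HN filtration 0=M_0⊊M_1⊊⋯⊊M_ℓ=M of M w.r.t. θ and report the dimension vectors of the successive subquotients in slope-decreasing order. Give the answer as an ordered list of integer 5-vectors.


Barcode: M ≅ I[1,1], I[2,4]^3, I[2,5]. HN layers by μ_θ (2 steps, strictly decreasing):
  μ^(1)=26; μ^(2)=-13/3

((1, 0, 0, 0, 1); (0, 4, 4, 4, 0))


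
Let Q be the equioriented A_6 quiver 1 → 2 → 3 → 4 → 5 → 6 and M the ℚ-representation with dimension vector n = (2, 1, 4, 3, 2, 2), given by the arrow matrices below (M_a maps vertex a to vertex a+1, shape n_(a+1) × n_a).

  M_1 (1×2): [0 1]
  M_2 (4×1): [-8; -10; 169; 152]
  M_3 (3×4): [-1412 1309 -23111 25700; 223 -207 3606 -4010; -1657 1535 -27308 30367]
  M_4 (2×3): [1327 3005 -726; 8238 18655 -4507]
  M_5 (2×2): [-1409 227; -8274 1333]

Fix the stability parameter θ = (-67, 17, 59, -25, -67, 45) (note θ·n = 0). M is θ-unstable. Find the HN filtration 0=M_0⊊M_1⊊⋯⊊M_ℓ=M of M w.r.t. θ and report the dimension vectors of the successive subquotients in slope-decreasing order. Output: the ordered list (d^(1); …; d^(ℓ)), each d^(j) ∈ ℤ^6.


Via rank(M_{q-1}∘⋯∘M_p): M ≅ I[1,1], I[1,6], I[3,3], I[3,4], I[3,6].
μ_θ-semistable layers: μ^(1)=59; μ^(2)=45; μ^(3)=17; μ^(4)=-4; μ^(5)=-11; μ^(6)=-67

((0, 0, 1, 0, 0, 0); (0, 0, 0, 0, 0, 2); (0, 0, 1, 1, 0, 0); (0, 1, 1, 1, 1, 0); (0, 0, 1, 1, 1, 0); (2, 0, 0, 0, 0, 0))


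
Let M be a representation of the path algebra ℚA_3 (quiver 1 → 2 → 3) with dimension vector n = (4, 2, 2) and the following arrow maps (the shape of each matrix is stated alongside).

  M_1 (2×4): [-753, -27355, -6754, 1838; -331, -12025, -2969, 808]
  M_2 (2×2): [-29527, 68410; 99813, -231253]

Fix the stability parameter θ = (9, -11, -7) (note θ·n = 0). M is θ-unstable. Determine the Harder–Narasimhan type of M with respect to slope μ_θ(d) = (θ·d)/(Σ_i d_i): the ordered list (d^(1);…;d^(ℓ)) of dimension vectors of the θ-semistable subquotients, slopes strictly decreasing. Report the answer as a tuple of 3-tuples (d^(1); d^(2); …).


Barcode: M ≅ I[1,1]^2, I[1,3]^2. HN layers by μ_θ (2 steps, strictly decreasing):
  μ^(1)=9; μ^(2)=-3

((2, 0, 0); (2, 2, 2))


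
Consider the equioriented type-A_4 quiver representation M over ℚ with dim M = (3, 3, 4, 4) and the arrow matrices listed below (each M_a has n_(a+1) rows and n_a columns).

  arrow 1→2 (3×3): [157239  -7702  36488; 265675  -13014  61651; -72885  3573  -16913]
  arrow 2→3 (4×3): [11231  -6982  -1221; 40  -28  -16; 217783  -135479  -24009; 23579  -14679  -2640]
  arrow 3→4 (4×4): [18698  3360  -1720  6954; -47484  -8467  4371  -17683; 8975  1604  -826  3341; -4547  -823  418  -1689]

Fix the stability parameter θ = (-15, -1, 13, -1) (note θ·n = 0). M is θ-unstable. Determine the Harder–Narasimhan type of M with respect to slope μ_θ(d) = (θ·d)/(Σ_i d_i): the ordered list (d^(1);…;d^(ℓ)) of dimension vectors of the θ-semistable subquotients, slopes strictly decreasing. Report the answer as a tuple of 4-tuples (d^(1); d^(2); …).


Via rank(M_{q-1}∘⋯∘M_p): M ≅ I[1,3], I[1,4]^2, I[3,4], I[4,4].
μ_θ-semistable layers: μ^(1)=13; μ^(2)=6; μ^(3)=-1; μ^(4)=-15

((0, 0, 1, 0); (0, 0, 3, 3); (0, 3, 0, 1); (3, 0, 0, 0))


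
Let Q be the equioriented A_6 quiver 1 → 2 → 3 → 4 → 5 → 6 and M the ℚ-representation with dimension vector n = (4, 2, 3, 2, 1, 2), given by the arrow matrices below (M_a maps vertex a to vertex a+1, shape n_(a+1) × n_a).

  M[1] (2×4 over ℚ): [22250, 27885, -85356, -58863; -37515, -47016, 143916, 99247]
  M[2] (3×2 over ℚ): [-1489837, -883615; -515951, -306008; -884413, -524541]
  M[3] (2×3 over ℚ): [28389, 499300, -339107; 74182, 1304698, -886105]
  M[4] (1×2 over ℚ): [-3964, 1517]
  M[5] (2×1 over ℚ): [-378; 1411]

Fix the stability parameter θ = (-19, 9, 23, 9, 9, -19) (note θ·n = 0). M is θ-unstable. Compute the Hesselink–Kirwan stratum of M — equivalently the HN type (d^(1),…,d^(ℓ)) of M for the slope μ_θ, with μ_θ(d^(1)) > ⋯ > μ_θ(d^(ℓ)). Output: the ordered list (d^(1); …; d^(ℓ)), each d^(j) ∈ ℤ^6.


Barcode: M ≅ I[1,1]^2, I[1,4], I[1,6], I[3,3], I[6,6]. HN layers by μ_θ (5 steps, strictly decreasing):
  μ^(1)=23; μ^(2)=16; μ^(3)=9; μ^(4)=31/5; μ^(5)=-19

((0, 0, 1, 0, 0, 0); (0, 0, 1, 1, 0, 0); (0, 1, 0, 0, 0, 0); (0, 1, 1, 1, 1, 1); (4, 0, 0, 0, 0, 1))


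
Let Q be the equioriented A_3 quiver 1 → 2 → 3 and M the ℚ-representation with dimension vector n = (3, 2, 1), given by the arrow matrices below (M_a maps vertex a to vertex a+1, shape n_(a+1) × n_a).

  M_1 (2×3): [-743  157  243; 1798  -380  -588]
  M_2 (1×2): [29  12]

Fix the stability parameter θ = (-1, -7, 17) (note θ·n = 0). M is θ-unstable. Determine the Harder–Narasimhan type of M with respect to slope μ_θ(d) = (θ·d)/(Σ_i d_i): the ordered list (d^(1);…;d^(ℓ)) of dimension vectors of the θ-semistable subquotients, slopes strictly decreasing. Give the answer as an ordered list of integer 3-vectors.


Via rank(M_{q-1}∘⋯∘M_p): M ≅ I[1,1], I[1,2], I[1,3].
μ_θ-semistable layers: μ^(1)=17; μ^(2)=-1; μ^(3)=-4

((0, 0, 1); (1, 0, 0); (2, 2, 0))


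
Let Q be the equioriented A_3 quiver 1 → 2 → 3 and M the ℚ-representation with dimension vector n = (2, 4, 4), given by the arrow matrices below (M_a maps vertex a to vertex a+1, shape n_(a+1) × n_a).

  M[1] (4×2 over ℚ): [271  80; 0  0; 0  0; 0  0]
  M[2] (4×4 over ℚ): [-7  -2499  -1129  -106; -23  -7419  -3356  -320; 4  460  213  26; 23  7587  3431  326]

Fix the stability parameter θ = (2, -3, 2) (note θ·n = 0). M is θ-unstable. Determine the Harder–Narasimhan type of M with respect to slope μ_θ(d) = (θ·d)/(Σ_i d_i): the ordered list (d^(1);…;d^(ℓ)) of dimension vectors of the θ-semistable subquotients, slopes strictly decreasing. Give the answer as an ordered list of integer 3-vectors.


Barcode: M ≅ I[1,1], I[1,3], I[2,2]^2, I[2,3], I[3,3]^2. HN layers by μ_θ (3 steps, strictly decreasing):
  μ^(1)=2; μ^(2)=-1/2; μ^(3)=-3

((1, 0, 4); (1, 1, 0); (0, 3, 0))


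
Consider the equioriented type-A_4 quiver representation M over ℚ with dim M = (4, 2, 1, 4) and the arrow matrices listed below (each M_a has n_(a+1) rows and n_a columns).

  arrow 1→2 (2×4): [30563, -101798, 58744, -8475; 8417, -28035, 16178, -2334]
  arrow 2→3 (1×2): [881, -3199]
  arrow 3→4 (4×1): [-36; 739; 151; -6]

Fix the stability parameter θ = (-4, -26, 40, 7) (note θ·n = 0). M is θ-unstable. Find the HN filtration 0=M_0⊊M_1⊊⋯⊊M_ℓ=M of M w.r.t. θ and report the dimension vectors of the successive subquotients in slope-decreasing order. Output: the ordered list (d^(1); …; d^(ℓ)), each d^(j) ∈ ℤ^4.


Interval decomposition of M: I[1,1]^2, I[1,2], I[1,4], I[4,4]^3.
HN type (ℓ=4): μ^(1)=47/2; μ^(2)=7; μ^(3)=-4; μ^(4)=-15

((0, 0, 1, 1); (0, 0, 0, 3); (2, 0, 0, 0); (2, 2, 0, 0))


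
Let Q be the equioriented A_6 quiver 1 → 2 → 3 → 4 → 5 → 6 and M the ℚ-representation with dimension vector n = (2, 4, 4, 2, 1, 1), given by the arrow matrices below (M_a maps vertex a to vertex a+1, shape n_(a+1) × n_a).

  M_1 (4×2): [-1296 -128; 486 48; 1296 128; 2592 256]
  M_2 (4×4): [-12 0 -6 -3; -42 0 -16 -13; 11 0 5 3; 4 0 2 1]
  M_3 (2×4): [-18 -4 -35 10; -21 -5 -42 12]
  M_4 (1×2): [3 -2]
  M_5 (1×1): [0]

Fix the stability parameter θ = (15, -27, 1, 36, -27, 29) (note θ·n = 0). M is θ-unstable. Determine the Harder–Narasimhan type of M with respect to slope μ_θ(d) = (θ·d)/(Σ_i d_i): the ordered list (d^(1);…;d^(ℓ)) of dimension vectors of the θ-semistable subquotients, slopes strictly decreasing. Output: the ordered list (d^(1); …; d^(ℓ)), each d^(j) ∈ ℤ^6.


Via rank(M_{q-1}∘⋯∘M_p): M ≅ I[1,1], I[1,2], I[2,2], I[2,4], I[2,5], I[3,3]^2, I[6,6].
μ_θ-semistable layers: μ^(1)=36; μ^(2)=29; μ^(3)=15; μ^(4)=9/2; μ^(5)=1; μ^(6)=-6; μ^(7)=-27

((0, 0, 0, 1, 0, 0); (0, 0, 0, 0, 0, 1); (1, 0, 0, 0, 0, 0); (0, 0, 0, 1, 1, 0); (0, 0, 4, 0, 0, 0); (1, 1, 0, 0, 0, 0); (0, 3, 0, 0, 0, 0))


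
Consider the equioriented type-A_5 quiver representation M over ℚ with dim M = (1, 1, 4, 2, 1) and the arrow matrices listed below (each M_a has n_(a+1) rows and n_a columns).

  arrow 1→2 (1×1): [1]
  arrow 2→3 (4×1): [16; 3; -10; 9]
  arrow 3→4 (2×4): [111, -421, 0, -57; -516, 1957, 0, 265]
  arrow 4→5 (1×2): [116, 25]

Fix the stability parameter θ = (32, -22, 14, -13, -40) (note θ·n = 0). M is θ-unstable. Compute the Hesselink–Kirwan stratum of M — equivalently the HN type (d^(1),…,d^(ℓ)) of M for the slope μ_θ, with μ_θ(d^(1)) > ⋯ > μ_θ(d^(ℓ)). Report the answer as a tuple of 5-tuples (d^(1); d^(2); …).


Barcode: M ≅ I[1,3], I[3,3], I[3,4], I[3,5]. HN layers by μ_θ (4 steps, strictly decreasing):
  μ^(1)=14; μ^(2)=5; μ^(3)=1/2; μ^(4)=-13

((0, 0, 2, 0, 0); (1, 1, 0, 0, 0); (0, 0, 1, 1, 0); (0, 0, 1, 1, 1))


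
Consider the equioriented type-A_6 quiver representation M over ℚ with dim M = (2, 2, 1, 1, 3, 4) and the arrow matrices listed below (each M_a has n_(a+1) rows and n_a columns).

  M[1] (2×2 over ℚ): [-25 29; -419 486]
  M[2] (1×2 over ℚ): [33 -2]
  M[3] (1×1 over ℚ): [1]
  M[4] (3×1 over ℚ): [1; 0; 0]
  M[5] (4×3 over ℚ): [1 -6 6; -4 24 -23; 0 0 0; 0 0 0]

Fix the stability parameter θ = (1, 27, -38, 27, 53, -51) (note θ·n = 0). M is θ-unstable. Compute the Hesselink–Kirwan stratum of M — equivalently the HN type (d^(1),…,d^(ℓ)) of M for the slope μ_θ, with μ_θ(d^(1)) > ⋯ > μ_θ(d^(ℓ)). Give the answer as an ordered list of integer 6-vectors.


Barcode: M ≅ I[1,2], I[1,6], I[5,5], I[5,6], I[6,6]^2. HN layers by μ_θ (6 steps, strictly decreasing):
  μ^(1)=53; μ^(2)=27; μ^(3)=29/3; μ^(4)=1; μ^(5)=-10/3; μ^(6)=-51

((0, 0, 0, 0, 1, 0); (0, 1, 0, 0, 0, 0); (0, 0, 0, 1, 1, 1); (1, 0, 0, 0, 1, 1); (1, 1, 1, 0, 0, 0); (0, 0, 0, 0, 0, 2))


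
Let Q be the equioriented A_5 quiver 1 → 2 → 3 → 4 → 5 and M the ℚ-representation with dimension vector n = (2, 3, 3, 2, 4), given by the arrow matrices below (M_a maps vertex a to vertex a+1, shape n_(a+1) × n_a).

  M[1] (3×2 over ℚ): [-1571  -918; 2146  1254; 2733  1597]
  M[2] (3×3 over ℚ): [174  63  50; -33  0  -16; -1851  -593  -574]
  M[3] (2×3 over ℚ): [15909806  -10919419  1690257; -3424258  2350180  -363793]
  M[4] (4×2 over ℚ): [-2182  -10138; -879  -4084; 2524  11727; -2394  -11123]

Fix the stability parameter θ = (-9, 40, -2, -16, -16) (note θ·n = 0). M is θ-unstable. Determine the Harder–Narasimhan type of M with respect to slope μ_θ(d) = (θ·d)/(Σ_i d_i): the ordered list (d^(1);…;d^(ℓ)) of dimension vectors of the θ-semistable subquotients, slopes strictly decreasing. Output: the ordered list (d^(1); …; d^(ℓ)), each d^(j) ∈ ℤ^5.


Via rank(M_{q-1}∘⋯∘M_p): M ≅ I[1,5]^2, I[2,2], I[3,3], I[5,5]^2.
μ_θ-semistable layers: μ^(1)=40; μ^(2)=3/2; μ^(3)=-2; μ^(4)=-9; μ^(5)=-16

((0, 1, 0, 0, 0); (0, 2, 2, 2, 2); (0, 0, 1, 0, 0); (2, 0, 0, 0, 0); (0, 0, 0, 0, 2))


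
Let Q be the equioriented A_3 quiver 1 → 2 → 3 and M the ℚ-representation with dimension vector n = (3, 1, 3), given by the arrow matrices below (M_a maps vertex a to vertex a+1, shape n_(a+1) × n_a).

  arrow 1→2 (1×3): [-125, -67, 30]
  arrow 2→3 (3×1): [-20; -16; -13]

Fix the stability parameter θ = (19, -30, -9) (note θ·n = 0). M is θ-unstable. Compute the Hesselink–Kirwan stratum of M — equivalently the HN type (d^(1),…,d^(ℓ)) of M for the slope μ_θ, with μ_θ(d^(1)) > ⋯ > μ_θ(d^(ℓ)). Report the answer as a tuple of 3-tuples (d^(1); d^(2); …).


Interval decomposition of M: I[1,1]^2, I[1,3], I[3,3]^2.
HN type (ℓ=3): μ^(1)=19; μ^(2)=-20/3; μ^(3)=-9

((2, 0, 0); (1, 1, 1); (0, 0, 2))


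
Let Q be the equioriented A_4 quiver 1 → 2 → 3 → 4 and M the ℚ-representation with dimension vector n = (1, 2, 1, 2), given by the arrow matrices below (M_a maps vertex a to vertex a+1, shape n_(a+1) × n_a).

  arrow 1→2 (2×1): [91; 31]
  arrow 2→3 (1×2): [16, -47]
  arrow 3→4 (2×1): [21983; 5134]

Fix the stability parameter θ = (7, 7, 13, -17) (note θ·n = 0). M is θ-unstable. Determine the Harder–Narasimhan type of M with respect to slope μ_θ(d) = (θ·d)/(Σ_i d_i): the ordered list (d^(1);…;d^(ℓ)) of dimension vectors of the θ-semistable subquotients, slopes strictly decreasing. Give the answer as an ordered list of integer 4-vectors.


Barcode: M ≅ I[1,4], I[2,2], I[4,4]. HN layers by μ_θ (3 steps, strictly decreasing):
  μ^(1)=7; μ^(2)=5/2; μ^(3)=-17

((0, 1, 0, 0); (1, 1, 1, 1); (0, 0, 0, 1))


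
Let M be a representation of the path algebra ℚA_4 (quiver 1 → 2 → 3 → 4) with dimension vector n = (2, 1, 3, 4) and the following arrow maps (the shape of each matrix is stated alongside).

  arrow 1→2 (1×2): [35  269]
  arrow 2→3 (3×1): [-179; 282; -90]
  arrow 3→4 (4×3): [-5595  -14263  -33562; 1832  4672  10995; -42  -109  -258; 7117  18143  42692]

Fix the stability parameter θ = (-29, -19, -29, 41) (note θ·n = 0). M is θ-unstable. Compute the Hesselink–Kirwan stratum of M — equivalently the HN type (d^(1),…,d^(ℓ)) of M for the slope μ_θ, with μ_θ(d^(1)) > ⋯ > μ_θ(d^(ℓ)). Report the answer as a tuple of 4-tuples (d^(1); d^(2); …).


Barcode: M ≅ I[1,1], I[1,4], I[3,4]^2, I[4,4]. HN layers by μ_θ (3 steps, strictly decreasing):
  μ^(1)=41; μ^(2)=-24; μ^(3)=-29

((0, 0, 0, 4); (0, 1, 1, 0); (2, 0, 2, 0))


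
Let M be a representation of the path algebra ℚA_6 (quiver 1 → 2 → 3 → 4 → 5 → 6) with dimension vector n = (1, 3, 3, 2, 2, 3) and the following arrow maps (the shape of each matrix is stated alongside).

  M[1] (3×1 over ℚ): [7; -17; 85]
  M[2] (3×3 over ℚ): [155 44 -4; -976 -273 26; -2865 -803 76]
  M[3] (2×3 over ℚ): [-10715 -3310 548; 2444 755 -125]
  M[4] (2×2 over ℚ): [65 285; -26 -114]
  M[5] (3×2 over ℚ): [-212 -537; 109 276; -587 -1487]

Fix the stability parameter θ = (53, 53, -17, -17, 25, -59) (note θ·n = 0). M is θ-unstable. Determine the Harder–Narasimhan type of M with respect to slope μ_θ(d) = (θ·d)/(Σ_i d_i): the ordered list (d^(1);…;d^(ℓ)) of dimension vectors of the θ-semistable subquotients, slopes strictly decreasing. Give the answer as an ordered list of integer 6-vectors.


Barcode: M ≅ I[1,4], I[2,3], I[2,6], I[5,6], I[6,6]. HN layers by μ_θ (4 steps, strictly decreasing):
  μ^(1)=18; μ^(2)=-3; μ^(3)=-17; μ^(4)=-59

((1, 2, 2, 1, 0, 0); (0, 1, 1, 1, 1, 1); (0, 0, 0, 0, 1, 1); (0, 0, 0, 0, 0, 1))


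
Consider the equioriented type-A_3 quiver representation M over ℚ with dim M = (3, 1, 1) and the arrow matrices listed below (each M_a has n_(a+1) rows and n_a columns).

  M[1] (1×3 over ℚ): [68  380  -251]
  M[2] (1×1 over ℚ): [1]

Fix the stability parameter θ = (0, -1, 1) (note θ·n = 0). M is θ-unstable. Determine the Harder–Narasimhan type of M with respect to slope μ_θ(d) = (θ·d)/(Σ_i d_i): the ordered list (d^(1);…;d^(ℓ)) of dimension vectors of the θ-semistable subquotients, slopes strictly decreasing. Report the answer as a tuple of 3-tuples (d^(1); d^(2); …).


Barcode: M ≅ I[1,1]^2, I[1,3]. HN layers by μ_θ (3 steps, strictly decreasing):
  μ^(1)=1; μ^(2)=0; μ^(3)=-1/2

((0, 0, 1); (2, 0, 0); (1, 1, 0))


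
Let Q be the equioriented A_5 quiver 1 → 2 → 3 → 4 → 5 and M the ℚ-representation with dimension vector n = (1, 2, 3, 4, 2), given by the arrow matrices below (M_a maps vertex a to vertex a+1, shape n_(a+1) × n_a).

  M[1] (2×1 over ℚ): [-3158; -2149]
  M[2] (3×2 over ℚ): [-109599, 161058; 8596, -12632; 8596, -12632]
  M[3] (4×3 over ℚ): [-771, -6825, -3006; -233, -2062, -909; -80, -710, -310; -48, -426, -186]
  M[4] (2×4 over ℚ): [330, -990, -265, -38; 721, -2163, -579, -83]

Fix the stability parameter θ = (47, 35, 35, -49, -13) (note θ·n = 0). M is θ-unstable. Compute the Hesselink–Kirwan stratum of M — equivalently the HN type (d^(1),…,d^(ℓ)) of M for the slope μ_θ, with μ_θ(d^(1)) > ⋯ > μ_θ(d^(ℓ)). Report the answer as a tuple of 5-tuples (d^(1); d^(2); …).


Interval decomposition of M: I[1,2], I[2,4], I[3,3], I[3,5], I[4,4], I[4,5].
HN type (ℓ=6): μ^(1)=41; μ^(2)=35; μ^(3)=7; μ^(4)=-9; μ^(5)=-13; μ^(6)=-49

((1, 1, 0, 0, 0); (0, 0, 1, 0, 0); (0, 1, 1, 1, 0); (0, 0, 1, 1, 1); (0, 0, 0, 0, 1); (0, 0, 0, 2, 0))


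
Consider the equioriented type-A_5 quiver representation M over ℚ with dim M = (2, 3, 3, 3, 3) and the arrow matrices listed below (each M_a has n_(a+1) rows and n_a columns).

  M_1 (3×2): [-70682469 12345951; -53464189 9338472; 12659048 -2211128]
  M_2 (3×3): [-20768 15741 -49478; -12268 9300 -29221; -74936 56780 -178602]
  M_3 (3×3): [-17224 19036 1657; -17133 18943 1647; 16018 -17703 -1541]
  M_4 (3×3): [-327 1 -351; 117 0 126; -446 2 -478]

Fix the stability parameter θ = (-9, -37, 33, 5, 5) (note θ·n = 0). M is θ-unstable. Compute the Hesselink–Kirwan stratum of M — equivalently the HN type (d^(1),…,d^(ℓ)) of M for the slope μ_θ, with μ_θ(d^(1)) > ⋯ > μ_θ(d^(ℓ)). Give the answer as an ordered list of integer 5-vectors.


Via rank(M_{q-1}∘⋯∘M_p): M ≅ I[1,4], I[1,5], I[2,2], I[3,5], I[5,5].
μ_θ-semistable layers: μ^(1)=19; μ^(2)=43/3; μ^(3)=5; μ^(4)=-23; μ^(5)=-37

((0, 0, 1, 1, 0); (0, 0, 2, 2, 2); (0, 0, 0, 0, 1); (2, 2, 0, 0, 0); (0, 1, 0, 0, 0))


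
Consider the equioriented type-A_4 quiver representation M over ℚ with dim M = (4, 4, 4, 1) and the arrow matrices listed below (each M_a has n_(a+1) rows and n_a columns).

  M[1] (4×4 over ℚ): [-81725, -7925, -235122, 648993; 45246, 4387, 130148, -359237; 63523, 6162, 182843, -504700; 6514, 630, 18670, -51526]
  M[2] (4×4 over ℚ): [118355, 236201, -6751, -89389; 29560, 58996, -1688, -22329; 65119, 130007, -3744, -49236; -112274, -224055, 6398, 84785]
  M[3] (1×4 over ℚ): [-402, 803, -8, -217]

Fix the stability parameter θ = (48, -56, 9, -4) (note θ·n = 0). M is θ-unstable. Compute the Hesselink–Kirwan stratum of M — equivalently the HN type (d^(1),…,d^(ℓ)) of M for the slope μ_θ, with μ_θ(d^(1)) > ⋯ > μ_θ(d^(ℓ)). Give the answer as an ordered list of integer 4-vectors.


Barcode: M ≅ I[1,1], I[1,3]^2, I[1,4], I[2,3]. HN layers by μ_θ (5 steps, strictly decreasing):
  μ^(1)=48; μ^(2)=9; μ^(3)=5/2; μ^(4)=-4; μ^(5)=-56

((1, 0, 0, 0); (0, 0, 3, 0); (0, 0, 1, 1); (3, 3, 0, 0); (0, 1, 0, 0))


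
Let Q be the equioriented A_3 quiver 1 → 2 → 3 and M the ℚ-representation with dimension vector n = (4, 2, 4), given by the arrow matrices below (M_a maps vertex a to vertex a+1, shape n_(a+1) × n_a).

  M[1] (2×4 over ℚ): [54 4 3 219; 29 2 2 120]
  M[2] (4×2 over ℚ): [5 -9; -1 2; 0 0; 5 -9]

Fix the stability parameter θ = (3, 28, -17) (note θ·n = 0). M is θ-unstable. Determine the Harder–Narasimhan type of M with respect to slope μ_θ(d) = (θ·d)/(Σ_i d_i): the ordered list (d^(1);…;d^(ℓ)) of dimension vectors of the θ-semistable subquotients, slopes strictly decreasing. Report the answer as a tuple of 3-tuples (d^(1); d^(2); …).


Barcode: M ≅ I[1,1]^2, I[1,3]^2, I[3,3]^2. HN layers by μ_θ (3 steps, strictly decreasing):
  μ^(1)=11/2; μ^(2)=3; μ^(3)=-17

((0, 2, 2); (4, 0, 0); (0, 0, 2))


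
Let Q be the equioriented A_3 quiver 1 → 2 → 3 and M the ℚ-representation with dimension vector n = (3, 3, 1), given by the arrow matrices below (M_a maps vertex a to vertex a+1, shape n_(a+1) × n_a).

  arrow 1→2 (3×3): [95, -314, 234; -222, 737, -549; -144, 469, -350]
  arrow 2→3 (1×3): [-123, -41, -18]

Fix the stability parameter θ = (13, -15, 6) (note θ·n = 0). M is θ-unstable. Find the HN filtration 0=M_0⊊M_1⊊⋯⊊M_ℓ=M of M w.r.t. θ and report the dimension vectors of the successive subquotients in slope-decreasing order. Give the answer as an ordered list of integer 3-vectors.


Interval decomposition of M: I[1,2]^2, I[1,3].
HN type (ℓ=2): μ^(1)=6; μ^(2)=-1

((0, 0, 1); (3, 3, 0))


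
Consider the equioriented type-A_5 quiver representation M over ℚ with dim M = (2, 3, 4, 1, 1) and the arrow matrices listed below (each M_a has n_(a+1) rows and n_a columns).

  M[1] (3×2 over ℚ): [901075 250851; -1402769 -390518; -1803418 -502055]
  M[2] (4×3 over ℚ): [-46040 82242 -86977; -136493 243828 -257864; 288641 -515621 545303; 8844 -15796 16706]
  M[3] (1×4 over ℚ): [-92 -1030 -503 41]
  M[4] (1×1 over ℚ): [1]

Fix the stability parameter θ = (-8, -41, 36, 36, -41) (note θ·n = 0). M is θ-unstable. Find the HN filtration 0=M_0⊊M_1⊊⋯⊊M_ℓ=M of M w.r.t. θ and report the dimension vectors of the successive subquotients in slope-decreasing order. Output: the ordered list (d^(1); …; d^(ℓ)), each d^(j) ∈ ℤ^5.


Interval decomposition of M: I[1,3], I[1,5], I[2,3], I[3,3].
HN type (ℓ=4): μ^(1)=36; μ^(2)=31/3; μ^(3)=-49/2; μ^(4)=-41

((0, 0, 3, 0, 0); (0, 0, 1, 1, 1); (2, 2, 0, 0, 0); (0, 1, 0, 0, 0))


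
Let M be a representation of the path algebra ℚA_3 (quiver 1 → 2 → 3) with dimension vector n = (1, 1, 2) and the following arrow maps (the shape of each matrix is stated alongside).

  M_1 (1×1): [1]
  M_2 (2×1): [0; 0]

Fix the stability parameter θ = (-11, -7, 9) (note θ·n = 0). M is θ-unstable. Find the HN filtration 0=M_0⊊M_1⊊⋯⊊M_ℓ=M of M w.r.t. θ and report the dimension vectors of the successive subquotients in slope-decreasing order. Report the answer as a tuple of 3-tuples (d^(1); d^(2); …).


Via rank(M_{q-1}∘⋯∘M_p): M ≅ I[1,2], I[3,3]^2.
μ_θ-semistable layers: μ^(1)=9; μ^(2)=-7; μ^(3)=-11

((0, 0, 2); (0, 1, 0); (1, 0, 0))


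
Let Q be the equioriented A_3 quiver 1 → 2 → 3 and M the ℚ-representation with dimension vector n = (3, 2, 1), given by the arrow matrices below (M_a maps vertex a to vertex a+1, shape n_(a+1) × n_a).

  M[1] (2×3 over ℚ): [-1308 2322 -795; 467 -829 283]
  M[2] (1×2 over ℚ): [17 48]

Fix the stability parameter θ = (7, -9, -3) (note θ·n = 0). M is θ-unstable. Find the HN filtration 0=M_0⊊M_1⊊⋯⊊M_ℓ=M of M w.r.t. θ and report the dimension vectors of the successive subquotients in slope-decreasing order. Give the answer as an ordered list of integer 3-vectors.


Via rank(M_{q-1}∘⋯∘M_p): M ≅ I[1,1], I[1,2], I[1,3].
μ_θ-semistable layers: μ^(1)=7; μ^(2)=-1; μ^(3)=-5/3

((1, 0, 0); (1, 1, 0); (1, 1, 1))


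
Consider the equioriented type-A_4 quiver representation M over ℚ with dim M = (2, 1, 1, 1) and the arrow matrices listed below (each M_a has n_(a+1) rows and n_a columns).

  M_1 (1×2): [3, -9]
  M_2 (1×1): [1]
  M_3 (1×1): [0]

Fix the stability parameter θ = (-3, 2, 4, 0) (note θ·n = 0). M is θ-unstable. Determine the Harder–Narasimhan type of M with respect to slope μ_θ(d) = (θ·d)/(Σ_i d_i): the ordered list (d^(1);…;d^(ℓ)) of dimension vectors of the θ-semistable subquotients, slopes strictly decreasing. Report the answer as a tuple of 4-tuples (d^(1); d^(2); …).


Interval decomposition of M: I[1,1], I[1,3], I[4,4].
HN type (ℓ=4): μ^(1)=4; μ^(2)=2; μ^(3)=0; μ^(4)=-3

((0, 0, 1, 0); (0, 1, 0, 0); (0, 0, 0, 1); (2, 0, 0, 0))
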